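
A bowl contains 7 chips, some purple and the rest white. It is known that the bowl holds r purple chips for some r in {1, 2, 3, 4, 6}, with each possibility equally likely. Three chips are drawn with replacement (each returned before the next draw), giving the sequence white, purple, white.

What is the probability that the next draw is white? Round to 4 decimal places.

0.6266

Under each hypothesis, the probability of the observed sequence is: P(data | r = 1) = (6/7)(1/7)(6/7) = 0.10496; P(data | r = 2) = (5/7)(2/7)(5/7) = 0.14577; P(data | r = 3) = (4/7)(3/7)(4/7) = 0.13994; P(data | r = 4) = (3/7)(4/7)(3/7) = 0.10496; P(data | r = 6) = (1/7)(6/7)(1/7) = 0.017493.
Multiplying each by its prior: 1/5 · 0.10496 = 0.020991, 1/5 · 0.14577 = 0.029155, 1/5 · 0.13994 = 0.027988, 1/5 · 0.10496 = 0.020991, 1/5 · 0.017493 = 0.0034985; with total 0.10262.
Normalising, the posterior is P(r = 1 | data) = 0.20455, P(r = 2 | data) = 0.28409, P(r = 3 | data) = 0.27273, P(r = 4 | data) = 0.20455, P(r = 6 | data) = 0.034091.
The predictive probability is P(white next | data) = (6/7)(0.20455) + (5/7)(0.28409) + (4/7)(0.27273) + (3/7)(0.20455) + (1/7)(0.034091) = 0.62662.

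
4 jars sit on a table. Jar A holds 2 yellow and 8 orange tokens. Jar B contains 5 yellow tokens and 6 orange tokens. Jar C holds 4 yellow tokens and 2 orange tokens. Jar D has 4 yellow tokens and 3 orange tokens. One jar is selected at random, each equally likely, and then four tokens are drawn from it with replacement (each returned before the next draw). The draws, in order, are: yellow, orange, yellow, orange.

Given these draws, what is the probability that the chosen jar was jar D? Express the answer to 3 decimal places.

Compute the likelihood of the observed sequence for each case: P(data | jar A) = (2/10)(8/10)(2/10)(8/10) = 0.0256; P(data | jar B) = (5/11)(6/11)(5/11)(6/11) = 0.061471; P(data | jar C) = (4/6)(2/6)(4/6)(2/6) = 0.049383; P(data | jar D) = (4/7)(3/7)(4/7)(3/7) = 0.059975.
Multiplying each by its prior: 1/4 · 0.0256 = 0.0064, 1/4 · 0.061471 = 0.015368, 1/4 · 0.049383 = 0.012346, 1/4 · 0.059975 = 0.014994; these sum to 0.049107.
By Bayes' rule, P(jar D | data) = (0.014994) / (0.049107) = 0.30533.

0.305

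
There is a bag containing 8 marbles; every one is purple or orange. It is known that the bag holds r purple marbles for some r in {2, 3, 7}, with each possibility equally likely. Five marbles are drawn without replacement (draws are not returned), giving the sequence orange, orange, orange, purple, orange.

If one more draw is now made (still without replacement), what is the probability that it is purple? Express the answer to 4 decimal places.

For each hypothesis, P(data | H) works out to: P(data | r = 2) = (6/8)(5/7)(4/6)(2/5)(3/4) = 3/28; P(data | r = 3) = (5/8)(4/7)(3/6)(3/5)(2/4) = 3/56; P(data | r = 7) = (1/8)(0/7) = 0.
Weighting by the prior gives 1/3 · 3/28 = 1/28, 1/3 · 3/56 = 1/56, 1/3 · 0 = 0; these sum to 3/56.
Dividing through by the total gives posterior P(r = 2 | data) = 2/3, P(r = 3 | data) = 1/3, P(r = 7 | data) = 0.
Averaging over the posterior, P(purple next | data) = (1/3)(2/3) + (2/3)(1/3) = 4/9.

0.4444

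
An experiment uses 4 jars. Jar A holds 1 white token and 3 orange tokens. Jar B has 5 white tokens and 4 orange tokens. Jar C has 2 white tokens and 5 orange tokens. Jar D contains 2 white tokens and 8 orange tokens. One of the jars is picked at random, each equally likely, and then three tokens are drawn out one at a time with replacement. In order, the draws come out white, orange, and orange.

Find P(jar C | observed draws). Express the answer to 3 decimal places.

0.278

The likelihood of the observed sequence under each hypothesis: P(data | jar A) = (1/4)(3/4)(3/4) = 0.14062; P(data | jar B) = (5/9)(4/9)(4/9) = 0.10974; P(data | jar C) = (2/7)(5/7)(5/7) = 0.14577; P(data | jar D) = (2/10)(8/10)(8/10) = 0.128.
Multiplying each by its prior: 1/4 · 0.14062 = 0.035156, 1/4 · 0.10974 = 0.027435, 1/4 · 0.14577 = 0.036443, 1/4 · 0.128 = 0.032; summing to 0.13103.
Therefore the posterior P(jar C | data) = (0.036443) / (0.13103) = 0.27812.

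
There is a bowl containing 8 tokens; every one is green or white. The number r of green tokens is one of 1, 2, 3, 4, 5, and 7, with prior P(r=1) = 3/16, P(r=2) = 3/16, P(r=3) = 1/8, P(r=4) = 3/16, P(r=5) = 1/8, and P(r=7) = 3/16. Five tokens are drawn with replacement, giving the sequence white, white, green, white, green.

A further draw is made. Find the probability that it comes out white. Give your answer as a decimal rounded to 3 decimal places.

The likelihood of the observed sequence under each hypothesis: P(data | r = 1) = (7/8)(7/8)(1/8)(7/8)(1/8) = 0.010468; P(data | r = 2) = (6/8)(6/8)(2/8)(6/8)(2/8) = 0.026367; P(data | r = 3) = (5/8)(5/8)(3/8)(5/8)(3/8) = 0.034332; P(data | r = 4) = (4/8)(4/8)(4/8)(4/8)(4/8) = 0.03125; P(data | r = 5) = (3/8)(3/8)(5/8)(3/8)(5/8) = 0.020599; P(data | r = 7) = (1/8)(1/8)(7/8)(1/8)(7/8) = 0.0014954.
The prior-weighted likelihoods are 3/16 · 0.010468 = 0.0019627, 3/16 · 0.026367 = 0.0049438, 1/8 · 0.034332 = 0.0042915, 3/16 · 0.03125 = 0.0058594, 1/8 · 0.020599 = 0.0025749, 3/16 · 0.0014954 = 0.00028038; these sum to 0.019913.
Normalising, the posterior is P(r = 1 | data) = 0.098563, P(r = 2 | data) = 0.24828, P(r = 3 | data) = 0.21552, P(r = 4 | data) = 0.29425, P(r = 5 | data) = 0.12931, P(r = 7 | data) = 0.01408.
The predictive probability is P(white next | data) = (7/8)(0.098563) + (3/4)(0.24828) + (5/8)(0.21552) + (1/2)(0.29425) + (3/8)(0.12931) + (1/8)(0.01408) = 0.60453.

0.605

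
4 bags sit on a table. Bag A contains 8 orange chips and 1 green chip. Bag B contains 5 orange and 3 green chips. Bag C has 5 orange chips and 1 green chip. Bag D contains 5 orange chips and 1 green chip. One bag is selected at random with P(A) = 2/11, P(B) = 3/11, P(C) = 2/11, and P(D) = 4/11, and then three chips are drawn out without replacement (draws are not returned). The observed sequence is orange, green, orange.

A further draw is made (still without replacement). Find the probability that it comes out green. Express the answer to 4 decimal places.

0.1219

The likelihood of the observed sequence under each hypothesis: P(data | bag A) = (8/9)(1/8)(7/7) = 0.11111; P(data | bag B) = (5/8)(3/7)(4/6) = 0.17857; P(data | bag C) = (5/6)(1/5)(4/4) = 0.16667; P(data | bag D) = (5/6)(1/5)(4/4) = 0.16667.
Multiplying each by its prior: 2/11 · 0.11111 = 0.020202, 3/11 · 0.17857 = 0.048701, 2/11 · 0.16667 = 0.030303, 4/11 · 0.16667 = 0.060606; these sum to 0.15981.
The posterior is then P(bag A | data) = 0.12641, P(bag B | data) = 0.30474, P(bag C | data) = 0.18962, P(bag D | data) = 0.37923.
The predictive probability is P(green next | data) = (0)(0.12641) + (2/5)(0.30474) + (0)(0.18962) + (0)(0.37923) = 0.1219.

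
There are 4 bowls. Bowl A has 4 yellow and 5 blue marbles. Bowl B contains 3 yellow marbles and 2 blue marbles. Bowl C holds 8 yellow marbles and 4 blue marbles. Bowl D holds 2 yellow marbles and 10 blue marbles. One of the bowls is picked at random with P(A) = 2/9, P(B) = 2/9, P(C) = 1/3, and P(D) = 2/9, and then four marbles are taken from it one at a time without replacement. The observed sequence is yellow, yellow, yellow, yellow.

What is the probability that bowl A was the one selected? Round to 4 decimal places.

The likelihood of the observed sequence under each hypothesis: P(data | bowl A) = (4/9)(3/8)(2/7)(1/6) = 0.0079365; P(data | bowl B) = (3/5)(2/4)(1/3)(0/2) = 0; P(data | bowl C) = (8/12)(7/11)(6/10)(5/9) = 0.14141; P(data | bowl D) = (2/12)(1/11)(0/10) = 0.
Multiplying each by its prior: 2/9 · 0.0079365 = 0.0017637, 2/9 · 0 = 0, 1/3 · 0.14141 = 0.047138, 2/9 · 0 = 0; with total 0.048902.
Hence P(bowl A | data) = (0.0017637) / (0.048902) = 0.036066.

0.0361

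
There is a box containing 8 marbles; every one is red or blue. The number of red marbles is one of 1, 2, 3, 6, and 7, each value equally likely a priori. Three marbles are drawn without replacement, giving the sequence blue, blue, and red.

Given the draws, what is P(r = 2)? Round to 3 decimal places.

0.345

The likelihood of the observed sequence under each hypothesis: P(data | r = 1) = (7/8)(6/7)(1/6) = 1/8; P(data | r = 2) = (6/8)(5/7)(2/6) = 5/28; P(data | r = 3) = (5/8)(4/7)(3/6) = 5/28; P(data | r = 6) = (2/8)(1/7)(6/6) = 1/28; P(data | r = 7) = (1/8)(0/7) = 0.
Multiplying each by its prior: 1/5 · 1/8 = 1/40, 1/5 · 5/28 = 1/28, 1/5 · 5/28 = 1/28, 1/5 · 1/28 = 1/140, 1/5 · 0 = 0; with total 29/280.
Therefore the posterior P(r = 2 | data) = (1/28) / (29/280) = 10/29.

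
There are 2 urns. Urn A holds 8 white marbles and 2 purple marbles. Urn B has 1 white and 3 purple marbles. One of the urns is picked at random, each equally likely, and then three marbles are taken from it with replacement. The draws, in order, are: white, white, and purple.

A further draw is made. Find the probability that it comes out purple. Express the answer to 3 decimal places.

0.347

For each hypothesis, P(data | H) works out to: P(data | urn A) = (8/10)(8/10)(2/10) = 0.128; P(data | urn B) = (1/4)(1/4)(3/4) = 0.046875.
Multiplying each by its prior: 1/2 · 0.128 = 0.064, 1/2 · 0.046875 = 0.023438; these sum to 0.087438.
The posterior is then P(urn A | data) = 0.73195, P(urn B | data) = 0.26805.
The predictive probability is P(purple next | data) = (1/5)(0.73195) + (3/4)(0.26805) = 0.34743.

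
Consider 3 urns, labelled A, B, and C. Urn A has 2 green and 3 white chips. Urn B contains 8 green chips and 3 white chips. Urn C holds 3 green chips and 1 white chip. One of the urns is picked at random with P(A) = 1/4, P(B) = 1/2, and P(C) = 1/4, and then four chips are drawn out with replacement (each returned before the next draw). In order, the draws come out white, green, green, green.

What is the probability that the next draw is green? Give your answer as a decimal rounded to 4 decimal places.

0.6985

Compute the likelihood of the observed sequence for each case: P(data | urn A) = (3/5)(2/5)(2/5)(2/5) = 0.0384; P(data | urn B) = (3/11)(8/11)(8/11)(8/11) = 0.10491; P(data | urn C) = (1/4)(3/4)(3/4)(3/4) = 0.10547.
The prior-weighted likelihoods are 1/4 · 0.0384 = 0.0096, 1/2 · 0.10491 = 0.052455, 1/4 · 0.10547 = 0.026367; these sum to 0.088423.
Normalising, the posterior is P(urn A | data) = 0.10857, P(urn B | data) = 0.59324, P(urn C | data) = 0.2982.
The predictive probability is P(green next | data) = (2/5)(0.10857) + (8/11)(0.59324) + (3/4)(0.2982) = 0.69852.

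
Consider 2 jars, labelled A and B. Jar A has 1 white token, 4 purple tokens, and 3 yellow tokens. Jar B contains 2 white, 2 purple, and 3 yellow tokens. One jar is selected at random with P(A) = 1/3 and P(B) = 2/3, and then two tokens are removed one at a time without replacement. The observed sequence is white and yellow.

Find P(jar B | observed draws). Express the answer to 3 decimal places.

0.842

Under each hypothesis, the probability of the observed sequence is: P(data | jar A) = (1/8)(3/7) = 3/56; P(data | jar B) = (2/7)(3/6) = 1/7.
The prior-weighted likelihoods are 1/3 · 3/56 = 1/56, 2/3 · 1/7 = 2/21; with total 19/168.
Therefore the posterior P(jar B | data) = (2/21) / (19/168) = 16/19.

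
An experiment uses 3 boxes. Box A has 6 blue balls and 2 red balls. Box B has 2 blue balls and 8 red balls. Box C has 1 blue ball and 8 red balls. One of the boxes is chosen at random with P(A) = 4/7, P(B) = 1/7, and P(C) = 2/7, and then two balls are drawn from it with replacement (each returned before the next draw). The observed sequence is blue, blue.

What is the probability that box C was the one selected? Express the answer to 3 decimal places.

0.011

For each hypothesis, P(data | H) works out to: P(data | box A) = (6/8)(6/8) = 0.5625; P(data | box B) = (2/10)(2/10) = 0.04; P(data | box C) = (1/9)(1/9) = 0.012346.
The prior-weighted likelihoods are 4/7 · 0.5625 = 0.32143, 1/7 · 0.04 = 0.0057143, 2/7 · 0.012346 = 0.0035273; these sum to 0.33067.
So P(box C | data) = (0.0035273) / (0.33067) = 0.010667.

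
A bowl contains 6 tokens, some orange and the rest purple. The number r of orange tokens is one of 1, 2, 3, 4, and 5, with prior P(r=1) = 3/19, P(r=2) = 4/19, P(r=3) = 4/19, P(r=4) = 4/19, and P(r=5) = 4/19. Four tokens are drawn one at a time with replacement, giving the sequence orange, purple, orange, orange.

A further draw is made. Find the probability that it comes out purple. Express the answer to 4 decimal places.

0.3474

The likelihood of the observed sequence under each hypothesis: P(data | r = 1) = (1/6)(5/6)(1/6)(1/6) = 0.003858; P(data | r = 2) = (2/6)(4/6)(2/6)(2/6) = 0.024691; P(data | r = 3) = (3/6)(3/6)(3/6)(3/6) = 0.0625; P(data | r = 4) = (4/6)(2/6)(4/6)(4/6) = 0.098765; P(data | r = 5) = (5/6)(1/6)(5/6)(5/6) = 0.096451.
The prior-weighted likelihoods are 3/19 · 0.003858 = 0.00060916, 4/19 · 0.024691 = 0.0051982, 4/19 · 0.0625 = 0.013158, 4/19 · 0.098765 = 0.020793, 4/19 · 0.096451 = 0.020305; with total 0.060063.
The posterior is then P(r = 1 | data) = 0.010142, P(r = 2 | data) = 0.086545, P(r = 3 | data) = 0.21907, P(r = 4 | data) = 0.34618, P(r = 5 | data) = 0.33807.
Averaging over the posterior, P(purple next | data) = (5/6)(0.010142) + (2/3)(0.086545) + (1/2)(0.21907) + (1/3)(0.34618) + (1/6)(0.33807) = 0.34742.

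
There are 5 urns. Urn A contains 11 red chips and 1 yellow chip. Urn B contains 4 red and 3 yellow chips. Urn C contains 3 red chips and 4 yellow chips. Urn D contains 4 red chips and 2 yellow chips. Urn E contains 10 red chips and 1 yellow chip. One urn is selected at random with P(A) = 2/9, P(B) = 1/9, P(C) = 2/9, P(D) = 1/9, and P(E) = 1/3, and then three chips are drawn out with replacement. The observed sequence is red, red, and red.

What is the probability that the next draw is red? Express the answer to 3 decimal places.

0.864

Under each hypothesis, the probability of the observed sequence is: P(data | urn A) = (11/12)(11/12)(11/12) = 0.77025; P(data | urn B) = (4/7)(4/7)(4/7) = 0.18659; P(data | urn C) = (3/7)(3/7)(3/7) = 0.078717; P(data | urn D) = (4/6)(4/6)(4/6) = 0.2963; P(data | urn E) = (10/11)(10/11)(10/11) = 0.75131.
Multiplying each by its prior: 2/9 · 0.77025 = 0.17117, 1/9 · 0.18659 = 0.020732, 2/9 · 0.078717 = 0.017493, 1/9 · 0.2963 = 0.032922, 1/3 · 0.75131 = 0.25044; these sum to 0.49275.
Normalising, the posterior is P(urn A | data) = 0.34737, P(urn B | data) = 0.042074, P(urn C | data) = 0.0355, P(urn D | data) = 0.066812, P(urn E | data) = 0.50824.
The predictive probability is P(red next | data) = (11/12)(0.34737) + (4/7)(0.042074) + (3/7)(0.0355) + (2/3)(0.066812) + (10/11)(0.50824) = 0.86426.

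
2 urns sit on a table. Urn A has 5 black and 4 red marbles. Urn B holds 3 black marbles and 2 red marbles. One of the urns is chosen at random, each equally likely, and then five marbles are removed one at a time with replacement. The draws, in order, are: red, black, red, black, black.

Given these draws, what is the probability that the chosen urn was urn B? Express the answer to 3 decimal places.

0.505

For each hypothesis, P(data | H) works out to: P(data | urn A) = (4/9)(5/9)(4/9)(5/9)(5/9) = 0.03387; P(data | urn B) = (2/5)(3/5)(2/5)(3/5)(3/5) = 0.03456.
The prior-weighted likelihoods are 1/2 · 0.03387 = 0.016935, 1/2 · 0.03456 = 0.01728; with total 0.034215.
So P(urn B | data) = (0.01728) / (0.034215) = 0.50504.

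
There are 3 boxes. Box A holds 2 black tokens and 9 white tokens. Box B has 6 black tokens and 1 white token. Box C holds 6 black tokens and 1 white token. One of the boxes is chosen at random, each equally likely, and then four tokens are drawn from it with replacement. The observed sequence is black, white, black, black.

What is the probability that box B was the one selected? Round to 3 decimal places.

0.487

For each hypothesis, P(data | H) works out to: P(data | box A) = (2/11)(9/11)(2/11)(2/11) = 0.0049177; P(data | box B) = (6/7)(1/7)(6/7)(6/7) = 0.089963; P(data | box C) = (6/7)(1/7)(6/7)(6/7) = 0.089963.
Multiplying each by its prior: 1/3 · 0.0049177 = 0.0016392, 1/3 · 0.089963 = 0.029988, 1/3 · 0.089963 = 0.029988; these sum to 0.061614.
So P(box B | data) = (0.029988) / (0.061614) = 0.4867.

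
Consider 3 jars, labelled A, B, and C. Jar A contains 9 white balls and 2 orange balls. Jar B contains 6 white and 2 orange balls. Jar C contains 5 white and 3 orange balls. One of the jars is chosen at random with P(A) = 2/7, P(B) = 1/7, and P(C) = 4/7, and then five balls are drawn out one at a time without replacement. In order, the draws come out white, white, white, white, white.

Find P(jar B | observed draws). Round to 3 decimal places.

0.148

The likelihood of the observed sequence under each hypothesis: P(data | jar A) = (9/11)(8/10)(7/9)(6/8)(5/7) = 0.27273; P(data | jar B) = (6/8)(5/7)(4/6)(3/5)(2/4) = 0.10714; P(data | jar C) = (5/8)(4/7)(3/6)(2/5)(1/4) = 0.017857.
Weighting by the prior gives 2/7 · 0.27273 = 0.077922, 1/7 · 0.10714 = 0.015306, 4/7 · 0.017857 = 0.010204; these sum to 0.10343.
Hence P(jar B | data) = (0.015306) / (0.10343) = 0.14798.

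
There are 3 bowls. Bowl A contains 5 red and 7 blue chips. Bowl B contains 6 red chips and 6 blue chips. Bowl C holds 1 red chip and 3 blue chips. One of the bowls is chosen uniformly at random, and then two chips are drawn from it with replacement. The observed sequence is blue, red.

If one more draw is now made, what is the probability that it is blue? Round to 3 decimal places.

0.599

For each hypothesis, P(data | H) works out to: P(data | bowl A) = (7/12)(5/12) = 35/144; P(data | bowl B) = (6/12)(6/12) = 1/4; P(data | bowl C) = (3/4)(1/4) = 3/16.
The prior-weighted likelihoods are 1/3 · 35/144 = 35/432, 1/3 · 1/4 = 1/12, 1/3 · 3/16 = 1/16; these sum to 49/216.
The posterior is then P(bowl A | data) = 5/14, P(bowl B | data) = 18/49, P(bowl C | data) = 27/98.
The predictive probability is P(blue next | data) = (7/12)(5/14) + (1/2)(18/49) + (3/4)(27/98) = 88/147.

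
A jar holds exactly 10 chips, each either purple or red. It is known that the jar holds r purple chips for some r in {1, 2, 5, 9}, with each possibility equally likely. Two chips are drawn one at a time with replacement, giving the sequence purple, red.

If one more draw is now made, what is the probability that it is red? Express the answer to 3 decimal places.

0.581

The likelihood of the observed sequence under each hypothesis: P(data | r = 1) = (1/10)(9/10) = 9/100; P(data | r = 2) = (2/10)(8/10) = 4/25; P(data | r = 5) = (5/10)(5/10) = 1/4; P(data | r = 9) = (9/10)(1/10) = 9/100.
The prior-weighted likelihoods are 1/4 · 9/100 = 9/400, 1/4 · 4/25 = 1/25, 1/4 · 1/4 = 1/16, 1/4 · 9/100 = 9/400; summing to 59/400.
The posterior is then P(r = 1 | data) = 9/59, P(r = 2 | data) = 16/59, P(r = 5 | data) = 25/59, P(r = 9 | data) = 9/59.
Averaging over the posterior, P(red next | data) = (9/10)(9/59) + (4/5)(16/59) + (1/2)(25/59) + (1/10)(9/59) = 343/590.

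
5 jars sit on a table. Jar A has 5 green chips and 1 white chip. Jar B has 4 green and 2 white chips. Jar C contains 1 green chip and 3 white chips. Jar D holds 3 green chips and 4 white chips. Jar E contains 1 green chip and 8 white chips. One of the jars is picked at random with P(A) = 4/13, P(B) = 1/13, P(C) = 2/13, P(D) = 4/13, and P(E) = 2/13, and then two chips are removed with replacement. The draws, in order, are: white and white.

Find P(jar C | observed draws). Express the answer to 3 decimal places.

0.266

Compute the likelihood of the observed sequence for each case: P(data | jar A) = (1/6)(1/6) = 0.027778; P(data | jar B) = (2/6)(2/6) = 0.11111; P(data | jar C) = (3/4)(3/4) = 0.5625; P(data | jar D) = (4/7)(4/7) = 0.32653; P(data | jar E) = (8/9)(8/9) = 0.79012.
Multiplying each by its prior: 4/13 · 0.027778 = 0.008547, 1/13 · 0.11111 = 0.008547, 2/13 · 0.5625 = 0.086538, 4/13 · 0.32653 = 0.10047, 2/13 · 0.79012 = 0.12156; with total 0.32566.
So P(jar C | data) = (0.086538) / (0.32566) = 0.26573.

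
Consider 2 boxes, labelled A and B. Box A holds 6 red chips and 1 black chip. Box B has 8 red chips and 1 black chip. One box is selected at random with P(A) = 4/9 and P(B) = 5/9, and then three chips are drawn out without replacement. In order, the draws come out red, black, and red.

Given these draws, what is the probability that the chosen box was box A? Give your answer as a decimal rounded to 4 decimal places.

The likelihood of the observed sequence under each hypothesis: P(data | box A) = (6/7)(1/6)(5/5) = 1/7; P(data | box B) = (8/9)(1/8)(7/7) = 1/9.
Multiplying each by its prior: 4/9 · 1/7 = 4/63, 5/9 · 1/9 = 5/81; with total 71/567.
Therefore the posterior P(box A | data) = (4/63) / (71/567) = 36/71.

0.5070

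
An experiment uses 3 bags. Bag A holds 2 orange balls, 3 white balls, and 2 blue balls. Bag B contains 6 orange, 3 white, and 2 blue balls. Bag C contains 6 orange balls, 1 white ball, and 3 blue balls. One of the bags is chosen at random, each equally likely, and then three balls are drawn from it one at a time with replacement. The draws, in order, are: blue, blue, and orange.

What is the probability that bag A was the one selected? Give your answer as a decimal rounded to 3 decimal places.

Compute the likelihood of the observed sequence for each case: P(data | bag A) = (2/7)(2/7)(2/7) = 0.023324; P(data | bag B) = (2/11)(2/11)(6/11) = 0.018032; P(data | bag C) = (3/10)(3/10)(6/10) = 0.054.
Weighting by the prior gives 1/3 · 0.023324 = 0.0077745, 1/3 · 0.018032 = 0.0060105, 1/3 · 0.054 = 0.018; with total 0.031785.
So P(bag A | data) = (0.0077745) / (0.031785) = 0.2446.

0.245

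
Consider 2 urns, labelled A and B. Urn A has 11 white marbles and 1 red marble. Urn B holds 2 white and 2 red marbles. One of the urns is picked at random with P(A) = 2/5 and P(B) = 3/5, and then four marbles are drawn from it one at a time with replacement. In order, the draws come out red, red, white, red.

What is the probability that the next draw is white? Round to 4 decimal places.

The likelihood of the observed sequence under each hypothesis: P(data | urn A) = (1/12)(1/12)(11/12)(1/12) = 0.00053048; P(data | urn B) = (2/4)(2/4)(2/4)(2/4) = 0.0625.
The prior-weighted likelihoods are 2/5 · 0.00053048 = 0.00021219, 3/5 · 0.0625 = 0.0375; summing to 0.037712.
Dividing through by the total gives posterior P(urn A | data) = 0.0056266, P(urn B | data) = 0.99437.
Averaging over the posterior, P(white next | data) = (11/12)(0.0056266) + (1/2)(0.99437) = 0.50234.

0.5023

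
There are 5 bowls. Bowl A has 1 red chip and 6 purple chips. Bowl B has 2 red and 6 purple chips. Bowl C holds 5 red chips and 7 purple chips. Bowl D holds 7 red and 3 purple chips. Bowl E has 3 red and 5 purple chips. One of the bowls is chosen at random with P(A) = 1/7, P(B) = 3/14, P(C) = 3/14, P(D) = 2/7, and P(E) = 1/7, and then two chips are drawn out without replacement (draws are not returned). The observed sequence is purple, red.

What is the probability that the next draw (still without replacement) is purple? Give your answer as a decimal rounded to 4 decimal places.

Compute the likelihood of the observed sequence for each case: P(data | bowl A) = (6/7)(1/6) = 0.14286; P(data | bowl B) = (6/8)(2/7) = 0.21429; P(data | bowl C) = (7/12)(5/11) = 0.26515; P(data | bowl D) = (3/10)(7/9) = 0.23333; P(data | bowl E) = (5/8)(3/7) = 0.26786.
Weighting by the prior gives 1/7 · 0.14286 = 0.020408, 3/14 · 0.21429 = 0.045918, 3/14 · 0.26515 = 0.056818, 2/7 · 0.23333 = 0.066667, 1/7 · 0.26786 = 0.038265; with total 0.22808.
Normalising, the posterior is P(bowl A | data) = 0.089479, P(bowl B | data) = 0.20133, P(bowl C | data) = 0.24912, P(bowl D | data) = 0.2923, P(bowl E | data) = 0.16777.
So P(purple next | data) = Σ P(purple next | H) P(H | data) = (1)(0.089479) + (5/6)(0.20133) + (3/5)(0.24912) + (1/4)(0.2923) + (2/3)(0.16777) = 0.59165.

0.5916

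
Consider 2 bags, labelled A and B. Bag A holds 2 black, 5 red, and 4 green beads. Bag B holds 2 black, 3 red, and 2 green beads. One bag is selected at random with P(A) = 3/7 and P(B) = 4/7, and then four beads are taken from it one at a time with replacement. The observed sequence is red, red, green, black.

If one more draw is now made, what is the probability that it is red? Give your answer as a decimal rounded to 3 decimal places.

0.439

Compute the likelihood of the observed sequence for each case: P(data | bag A) = (5/11)(5/11)(4/11)(2/11) = 0.01366; P(data | bag B) = (3/7)(3/7)(2/7)(2/7) = 0.014994.
The prior-weighted likelihoods are 3/7 · 0.01366 = 0.0058544, 4/7 · 0.014994 = 0.0085679; summing to 0.014422.
Normalising, the posterior is P(bag A | data) = 0.40593, P(bag B | data) = 0.59407.
Averaging over the posterior, P(red next | data) = (5/11)(0.40593) + (3/7)(0.59407) = 0.43912.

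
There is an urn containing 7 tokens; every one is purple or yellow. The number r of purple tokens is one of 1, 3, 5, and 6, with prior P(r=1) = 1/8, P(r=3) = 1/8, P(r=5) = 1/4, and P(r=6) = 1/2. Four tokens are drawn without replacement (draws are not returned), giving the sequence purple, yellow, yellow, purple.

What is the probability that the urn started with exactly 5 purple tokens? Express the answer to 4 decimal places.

Compute the likelihood of the observed sequence for each case: P(data | r = 1) = (1/7)(6/6)(5/5)(0/4) = 0; P(data | r = 3) = (3/7)(4/6)(3/5)(2/4) = 3/35; P(data | r = 5) = (5/7)(2/6)(1/5)(4/4) = 1/21; P(data | r = 6) = (6/7)(1/6)(0/5) = 0.
Multiplying each by its prior: 1/8 · 0 = 0, 1/8 · 3/35 = 3/280, 1/4 · 1/21 = 1/84, 1/2 · 0 = 0; with total 19/840.
By Bayes' rule, P(r = 5 | data) = (1/84) / (19/840) = 10/19.

0.5263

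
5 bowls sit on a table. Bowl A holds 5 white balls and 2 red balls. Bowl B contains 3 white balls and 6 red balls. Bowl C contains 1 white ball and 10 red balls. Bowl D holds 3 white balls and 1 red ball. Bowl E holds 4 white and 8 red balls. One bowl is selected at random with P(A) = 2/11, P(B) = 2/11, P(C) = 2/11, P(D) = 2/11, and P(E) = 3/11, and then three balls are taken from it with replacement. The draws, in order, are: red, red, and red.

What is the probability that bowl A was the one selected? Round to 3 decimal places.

Under each hypothesis, the probability of the observed sequence is: P(data | bowl A) = (2/7)(2/7)(2/7) = 0.023324; P(data | bowl B) = (6/9)(6/9)(6/9) = 0.2963; P(data | bowl C) = (10/11)(10/11)(10/11) = 0.75131; P(data | bowl D) = (1/4)(1/4)(1/4) = 0.015625; P(data | bowl E) = (8/12)(8/12)(8/12) = 0.2963.
Weighting by the prior gives 2/11 · 0.023324 = 0.0042407, 2/11 · 0.2963 = 0.053872, 2/11 · 0.75131 = 0.1366, 2/11 · 0.015625 = 0.0028409, 3/11 · 0.2963 = 0.080808; these sum to 0.27836.
By Bayes' rule, P(bowl A | data) = (0.0042407) / (0.27836) = 0.015234.

0.015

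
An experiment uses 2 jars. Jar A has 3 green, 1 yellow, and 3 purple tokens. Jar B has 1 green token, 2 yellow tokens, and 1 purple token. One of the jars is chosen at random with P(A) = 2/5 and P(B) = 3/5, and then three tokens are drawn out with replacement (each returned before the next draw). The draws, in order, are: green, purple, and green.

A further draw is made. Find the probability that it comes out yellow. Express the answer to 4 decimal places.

For each hypothesis, P(data | H) works out to: P(data | jar A) = (3/7)(3/7)(3/7) = 0.078717; P(data | jar B) = (1/4)(1/4)(1/4) = 0.015625.
The prior-weighted likelihoods are 2/5 · 0.078717 = 0.031487, 3/5 · 0.015625 = 0.009375; these sum to 0.040862.
Dividing through by the total gives posterior P(jar A | data) = 0.77057, P(jar B | data) = 0.22943.
So P(yellow next | data) = Σ P(yellow next | H) P(H | data) = (1/7)(0.77057) + (1/2)(0.22943) = 0.2248.

0.2248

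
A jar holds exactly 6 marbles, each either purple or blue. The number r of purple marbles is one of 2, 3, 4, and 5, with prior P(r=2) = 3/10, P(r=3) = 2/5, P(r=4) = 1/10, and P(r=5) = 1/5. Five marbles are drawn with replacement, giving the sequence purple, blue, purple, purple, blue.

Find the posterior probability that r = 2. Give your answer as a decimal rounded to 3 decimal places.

0.206

Under each hypothesis, the probability of the observed sequence is: P(data | r = 2) = (2/6)(4/6)(2/6)(2/6)(4/6) = 0.016461; P(data | r = 3) = (3/6)(3/6)(3/6)(3/6)(3/6) = 0.03125; P(data | r = 4) = (4/6)(2/6)(4/6)(4/6)(2/6) = 0.032922; P(data | r = 5) = (5/6)(1/6)(5/6)(5/6)(1/6) = 0.016075.
Weighting by the prior gives 3/10 · 0.016461 = 0.0049383, 2/5 · 0.03125 = 0.0125, 1/10 · 0.032922 = 0.0032922, 1/5 · 0.016075 = 0.003215; with total 0.023945.
So P(r = 2 | data) = (0.0049383) / (0.023945) = 0.20623.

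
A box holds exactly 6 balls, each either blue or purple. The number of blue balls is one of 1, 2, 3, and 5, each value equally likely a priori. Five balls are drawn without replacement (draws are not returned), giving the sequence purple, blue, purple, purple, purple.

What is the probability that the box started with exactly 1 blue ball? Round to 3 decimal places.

0.714

The likelihood of the observed sequence under each hypothesis: P(data | r = 1) = (5/6)(1/5)(4/4)(3/3)(2/2) = 1/6; P(data | r = 2) = (4/6)(2/5)(3/4)(2/3)(1/2) = 1/15; P(data | r = 3) = (3/6)(3/5)(2/4)(1/3)(0/2) = 0; P(data | r = 5) = (1/6)(5/5)(0/4) = 0.
Weighting by the prior gives 1/4 · 1/6 = 1/24, 1/4 · 1/15 = 1/60, 1/4 · 0 = 0, 1/4 · 0 = 0; these sum to 7/120.
Hence P(r = 1 | data) = (1/24) / (7/120) = 5/7.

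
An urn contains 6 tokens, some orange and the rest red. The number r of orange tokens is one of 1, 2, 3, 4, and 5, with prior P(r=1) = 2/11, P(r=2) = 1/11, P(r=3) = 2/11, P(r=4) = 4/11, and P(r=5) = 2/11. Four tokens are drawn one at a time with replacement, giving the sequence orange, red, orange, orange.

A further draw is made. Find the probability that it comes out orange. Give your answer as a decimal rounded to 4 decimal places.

For each hypothesis, P(data | H) works out to: P(data | r = 1) = (1/6)(5/6)(1/6)(1/6) = 0.003858; P(data | r = 2) = (2/6)(4/6)(2/6)(2/6) = 0.024691; P(data | r = 3) = (3/6)(3/6)(3/6)(3/6) = 0.0625; P(data | r = 4) = (4/6)(2/6)(4/6)(4/6) = 0.098765; P(data | r = 5) = (5/6)(1/6)(5/6)(5/6) = 0.096451.
Multiplying each by its prior: 2/11 · 0.003858 = 0.00070146, 1/11 · 0.024691 = 0.0022447, 2/11 · 0.0625 = 0.011364, 4/11 · 0.098765 = 0.035915, 2/11 · 0.096451 = 0.017536; with total 0.067761.
The posterior is then P(r = 1 | data) = 0.010352, P(r = 2 | data) = 0.033126, P(r = 3 | data) = 0.1677, P(r = 4 | data) = 0.53002, P(r = 5 | data) = 0.2588.
Averaging over the posterior, P(orange next | data) = (1/6)(0.010352) + (1/3)(0.033126) + (1/2)(0.1677) + (2/3)(0.53002) + (5/6)(0.2588) = 0.66563.

0.6656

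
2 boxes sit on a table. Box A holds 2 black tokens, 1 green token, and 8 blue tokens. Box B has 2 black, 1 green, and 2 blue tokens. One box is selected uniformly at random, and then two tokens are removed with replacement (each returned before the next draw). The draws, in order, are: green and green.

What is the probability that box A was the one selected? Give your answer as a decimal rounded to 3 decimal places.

0.171

Compute the likelihood of the observed sequence for each case: P(data | box A) = (1/11)(1/11) = 0.0082645; P(data | box B) = (1/5)(1/5) = 0.04.
Weighting by the prior gives 1/2 · 0.0082645 = 0.0041322, 1/2 · 0.04 = 0.02; these sum to 0.024132.
Therefore the posterior P(box A | data) = (0.0041322) / (0.024132) = 0.17123.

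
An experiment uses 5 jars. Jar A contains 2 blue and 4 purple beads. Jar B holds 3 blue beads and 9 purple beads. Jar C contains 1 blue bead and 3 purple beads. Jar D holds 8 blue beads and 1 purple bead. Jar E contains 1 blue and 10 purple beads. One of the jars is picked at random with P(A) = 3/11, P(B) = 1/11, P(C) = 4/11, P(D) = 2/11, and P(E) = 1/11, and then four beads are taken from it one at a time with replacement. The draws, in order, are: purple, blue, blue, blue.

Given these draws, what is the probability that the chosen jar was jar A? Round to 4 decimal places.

Compute the likelihood of the observed sequence for each case: P(data | jar A) = (4/6)(2/6)(2/6)(2/6) = 0.024691; P(data | jar B) = (9/12)(3/12)(3/12)(3/12) = 0.011719; P(data | jar C) = (3/4)(1/4)(1/4)(1/4) = 0.011719; P(data | jar D) = (1/9)(8/9)(8/9)(8/9) = 0.078037; P(data | jar E) = (10/11)(1/11)(1/11)(1/11) = 0.00068301.
Weighting by the prior gives 3/11 · 0.024691 = 0.006734, 1/11 · 0.011719 = 0.0010653, 4/11 · 0.011719 = 0.0042614, 2/11 · 0.078037 = 0.014189, 1/11 · 0.00068301 = 6.2092e-05; with total 0.026311.
Therefore the posterior P(jar A | data) = (0.006734) / (0.026311) = 0.25594.

0.2559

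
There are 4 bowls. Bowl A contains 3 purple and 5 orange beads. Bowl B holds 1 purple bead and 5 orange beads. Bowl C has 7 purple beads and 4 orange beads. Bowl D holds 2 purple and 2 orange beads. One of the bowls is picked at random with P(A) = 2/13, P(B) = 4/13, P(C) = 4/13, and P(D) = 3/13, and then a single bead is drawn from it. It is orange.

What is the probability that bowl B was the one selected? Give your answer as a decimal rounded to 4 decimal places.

Under each hypothesis, the probability of this draw is: P(data | bowl A) = (5/8) = 0.625; P(data | bowl B) = (5/6) = 0.83333; P(data | bowl C) = (4/11) = 0.36364; P(data | bowl D) = (2/4) = 0.5.
Weighting by the prior gives 2/13 · 0.625 = 0.096154, 4/13 · 0.83333 = 0.25641, 4/13 · 0.36364 = 0.11189, 3/13 · 0.5 = 0.11538; with total 0.57984.
Hence P(bowl B | data) = (0.25641) / (0.57984) = 0.44221.

0.4422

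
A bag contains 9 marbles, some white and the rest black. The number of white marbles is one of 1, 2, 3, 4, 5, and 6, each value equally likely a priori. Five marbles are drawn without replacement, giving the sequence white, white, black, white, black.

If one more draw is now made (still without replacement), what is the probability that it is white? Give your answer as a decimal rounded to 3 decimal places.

The likelihood of the observed sequence under each hypothesis: P(data | r = 1) = (1/9)(0/8) = 0; P(data | r = 2) = (2/9)(1/8)(7/7)(0/6) = 0; P(data | r = 3) = (3/9)(2/8)(6/7)(1/6)(5/5) = 1/84; P(data | r = 4) = (4/9)(3/8)(5/7)(2/6)(4/5) = 2/63; P(data | r = 5) = (5/9)(4/8)(4/7)(3/6)(3/5) = 1/21; P(data | r = 6) = (6/9)(5/8)(3/7)(4/6)(2/5) = 1/21.
Multiplying each by its prior: 1/6 · 0 = 0, 1/6 · 0 = 0, 1/6 · 1/84 = 1/504, 1/6 · 2/63 = 1/189, 1/6 · 1/21 = 1/126, 1/6 · 1/21 = 1/126; with total 5/216.
Normalising, the posterior is P(r = 1 | data) = 0, P(r = 2 | data) = 0, P(r = 3 | data) = 3/35, P(r = 4 | data) = 8/35, P(r = 5 | data) = 12/35, P(r = 6 | data) = 12/35.
So P(white next | data) = Σ P(white next | H) P(H | data) = (0)(3/35) + (1/4)(8/35) + (1/2)(12/35) + (3/4)(12/35) = 17/35.

0.486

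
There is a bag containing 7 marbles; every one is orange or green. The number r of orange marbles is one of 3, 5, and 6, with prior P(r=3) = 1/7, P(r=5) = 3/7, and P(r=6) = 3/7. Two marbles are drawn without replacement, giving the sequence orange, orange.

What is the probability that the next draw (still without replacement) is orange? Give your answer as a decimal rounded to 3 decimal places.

0.700

For each hypothesis, P(data | H) works out to: P(data | r = 3) = (3/7)(2/6) = 1/7; P(data | r = 5) = (5/7)(4/6) = 10/21; P(data | r = 6) = (6/7)(5/6) = 5/7.
Multiplying each by its prior: 1/7 · 1/7 = 1/49, 3/7 · 10/21 = 10/49, 3/7 · 5/7 = 15/49; these sum to 26/49.
Dividing through by the total gives posterior P(r = 3 | data) = 1/26, P(r = 5 | data) = 5/13, P(r = 6 | data) = 15/26.
The predictive probability is P(orange next | data) = (1/5)(1/26) + (3/5)(5/13) + (4/5)(15/26) = 7/10.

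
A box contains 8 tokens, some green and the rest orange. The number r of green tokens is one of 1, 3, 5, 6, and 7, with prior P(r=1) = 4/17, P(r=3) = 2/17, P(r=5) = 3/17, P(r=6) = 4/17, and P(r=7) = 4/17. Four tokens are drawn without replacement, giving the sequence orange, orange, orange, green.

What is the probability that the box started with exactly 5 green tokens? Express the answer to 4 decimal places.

The likelihood of the observed sequence under each hypothesis: P(data | r = 1) = (7/8)(6/7)(5/6)(1/5) = 1/8; P(data | r = 3) = (5/8)(4/7)(3/6)(3/5) = 3/28; P(data | r = 5) = (3/8)(2/7)(1/6)(5/5) = 1/56; P(data | r = 6) = (2/8)(1/7)(0/6) = 0; P(data | r = 7) = (1/8)(0/7) = 0.
Multiplying each by its prior: 4/17 · 1/8 = 1/34, 2/17 · 3/28 = 3/238, 3/17 · 1/56 = 3/952, 4/17 · 0 = 0, 4/17 · 0 = 0; summing to 43/952.
Hence P(r = 5 | data) = (3/952) / (43/952) = 3/43.

0.0698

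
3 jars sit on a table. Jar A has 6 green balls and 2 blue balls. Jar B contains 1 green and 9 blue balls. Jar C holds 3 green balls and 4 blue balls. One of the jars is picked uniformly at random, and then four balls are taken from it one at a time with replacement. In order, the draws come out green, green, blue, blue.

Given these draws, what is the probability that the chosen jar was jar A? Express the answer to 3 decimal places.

0.341

The likelihood of the observed sequence under each hypothesis: P(data | jar A) = (6/8)(6/8)(2/8)(2/8) = 0.035156; P(data | jar B) = (1/10)(1/10)(9/10)(9/10) = 0.0081; P(data | jar C) = (3/7)(3/7)(4/7)(4/7) = 0.059975.
The prior-weighted likelihoods are 1/3 · 0.035156 = 0.011719, 1/3 · 0.0081 = 0.0027, 1/3 · 0.059975 = 0.019992; these sum to 0.03441.
Therefore the posterior P(jar A | data) = (0.011719) / (0.03441) = 0.34056.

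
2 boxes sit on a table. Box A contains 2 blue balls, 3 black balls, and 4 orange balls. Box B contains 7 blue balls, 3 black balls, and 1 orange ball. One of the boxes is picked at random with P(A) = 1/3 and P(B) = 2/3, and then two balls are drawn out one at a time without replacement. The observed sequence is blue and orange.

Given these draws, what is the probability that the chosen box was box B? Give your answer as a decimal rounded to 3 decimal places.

0.534

Under each hypothesis, the probability of the observed sequence is: P(data | box A) = (2/9)(4/8) = 0.11111; P(data | box B) = (7/11)(1/10) = 0.063636.
The prior-weighted likelihoods are 1/3 · 0.11111 = 0.037037, 2/3 · 0.063636 = 0.042424; with total 0.079461.
Therefore the posterior P(box B | data) = (0.042424) / (0.079461) = 0.5339.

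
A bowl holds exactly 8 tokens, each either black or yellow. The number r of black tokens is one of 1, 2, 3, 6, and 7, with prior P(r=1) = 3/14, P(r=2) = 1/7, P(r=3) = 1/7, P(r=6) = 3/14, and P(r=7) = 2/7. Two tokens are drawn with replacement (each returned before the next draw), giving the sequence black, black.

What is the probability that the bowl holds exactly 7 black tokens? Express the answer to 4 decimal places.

Compute the likelihood of the observed sequence for each case: P(data | r = 1) = (1/8)(1/8) = 1/64; P(data | r = 2) = (2/8)(2/8) = 1/16; P(data | r = 3) = (3/8)(3/8) = 9/64; P(data | r = 6) = (6/8)(6/8) = 9/16; P(data | r = 7) = (7/8)(7/8) = 49/64.
Multiplying each by its prior: 3/14 · 1/64 = 3/896, 1/7 · 1/16 = 1/112, 1/7 · 9/64 = 9/448, 3/14 · 9/16 = 27/224, 2/7 · 49/64 = 7/32; with total 333/896.
So P(r = 7 | data) = (7/32) / (333/896) = 196/333.

0.5886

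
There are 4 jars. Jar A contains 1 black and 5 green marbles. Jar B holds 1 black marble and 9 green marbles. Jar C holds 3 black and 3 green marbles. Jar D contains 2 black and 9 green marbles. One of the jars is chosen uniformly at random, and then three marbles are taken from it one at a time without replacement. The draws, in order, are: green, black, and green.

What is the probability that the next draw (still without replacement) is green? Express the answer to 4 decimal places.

0.7898

Under each hypothesis, the probability of the observed sequence is: P(data | jar A) = (5/6)(1/5)(4/4) = 0.16667; P(data | jar B) = (9/10)(1/9)(8/8) = 0.1; P(data | jar C) = (3/6)(3/5)(2/4) = 0.15; P(data | jar D) = (9/11)(2/10)(8/9) = 0.14545.
The prior-weighted likelihoods are 1/4 · 0.16667 = 0.041667, 1/4 · 0.1 = 0.025, 1/4 · 0.15 = 0.0375, 1/4 · 0.14545 = 0.036364; these sum to 0.14053.
Normalising, the posterior is P(jar A | data) = 0.2965, P(jar B | data) = 0.1779, P(jar C | data) = 0.26685, P(jar D | data) = 0.25876.
So P(green next | data) = Σ P(green next | H) P(H | data) = (1)(0.2965) + (1)(0.1779) + (1/3)(0.26685) + (7/8)(0.25876) = 0.78976.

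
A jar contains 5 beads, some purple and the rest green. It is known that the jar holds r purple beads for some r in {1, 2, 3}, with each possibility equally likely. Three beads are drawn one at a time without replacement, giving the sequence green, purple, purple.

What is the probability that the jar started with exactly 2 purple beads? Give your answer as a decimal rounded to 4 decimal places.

For each hypothesis, P(data | H) works out to: P(data | r = 1) = (4/5)(1/4)(0/3) = 0; P(data | r = 2) = (3/5)(2/4)(1/3) = 1/10; P(data | r = 3) = (2/5)(3/4)(2/3) = 1/5.
The prior-weighted likelihoods are 1/3 · 0 = 0, 1/3 · 1/10 = 1/30, 1/3 · 1/5 = 1/15; summing to 1/10.
Hence P(r = 2 | data) = (1/30) / (1/10) = 1/3.

0.3333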